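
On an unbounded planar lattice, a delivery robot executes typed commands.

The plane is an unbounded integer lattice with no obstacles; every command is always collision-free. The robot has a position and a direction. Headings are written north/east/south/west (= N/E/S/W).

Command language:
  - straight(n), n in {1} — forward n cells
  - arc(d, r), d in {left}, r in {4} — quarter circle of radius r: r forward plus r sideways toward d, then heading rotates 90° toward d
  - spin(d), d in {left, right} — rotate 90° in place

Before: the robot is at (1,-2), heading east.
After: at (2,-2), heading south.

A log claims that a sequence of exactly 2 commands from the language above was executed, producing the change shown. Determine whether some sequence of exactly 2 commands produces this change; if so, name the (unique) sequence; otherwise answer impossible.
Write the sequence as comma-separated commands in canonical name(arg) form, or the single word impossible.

straight(1), spin(right)

key: cell and facing (now S) both changed — the 2 commands mix motion and turning
initial: at (1,-2), heading east
1. straight(1) → at (2,-2), heading east
2. spin(right) → at (2,-2), heading south
no rival 2-sequence matches.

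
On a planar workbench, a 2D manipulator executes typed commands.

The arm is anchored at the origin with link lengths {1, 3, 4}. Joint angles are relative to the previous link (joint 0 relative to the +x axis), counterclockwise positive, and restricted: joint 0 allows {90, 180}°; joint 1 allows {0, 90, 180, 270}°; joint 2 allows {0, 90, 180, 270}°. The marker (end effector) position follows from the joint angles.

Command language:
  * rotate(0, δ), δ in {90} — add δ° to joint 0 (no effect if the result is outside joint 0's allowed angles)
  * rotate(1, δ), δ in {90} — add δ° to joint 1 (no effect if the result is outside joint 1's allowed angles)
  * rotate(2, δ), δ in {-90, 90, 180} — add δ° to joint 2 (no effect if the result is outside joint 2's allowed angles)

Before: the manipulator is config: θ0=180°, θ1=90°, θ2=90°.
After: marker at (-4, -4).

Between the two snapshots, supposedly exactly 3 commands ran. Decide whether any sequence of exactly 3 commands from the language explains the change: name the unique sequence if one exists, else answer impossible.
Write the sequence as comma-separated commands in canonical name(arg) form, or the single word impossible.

rotate(1, 90), rotate(1, 90), rotate(1, 90)

t0: config: θ0=180°, θ1=90°, θ2=90°
step 1 (rotate(1, 90)): config: θ0=180°, θ1=180°, θ2=90°
step 2 (rotate(1, 90)): config: θ0=180°, θ1=270°, θ2=90°
step 3 (rotate(1, 90)): config: θ0=180°, θ1=0°, θ2=90°
all 125 alternatives checked — unique.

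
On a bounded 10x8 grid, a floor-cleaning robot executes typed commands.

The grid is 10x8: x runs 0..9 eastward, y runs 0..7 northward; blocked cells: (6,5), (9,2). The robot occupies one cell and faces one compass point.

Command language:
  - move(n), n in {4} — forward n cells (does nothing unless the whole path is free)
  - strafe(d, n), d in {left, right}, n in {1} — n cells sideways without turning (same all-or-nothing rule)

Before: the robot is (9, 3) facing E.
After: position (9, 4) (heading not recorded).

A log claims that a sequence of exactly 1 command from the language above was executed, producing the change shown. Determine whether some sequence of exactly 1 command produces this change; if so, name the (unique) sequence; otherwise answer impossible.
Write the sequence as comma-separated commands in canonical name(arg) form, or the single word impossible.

strafe(left, 1)

initial: (9, 3) facing E
step 1 (strafe(left, 1)): (9, 4) facing E
no other 1-command option fits: unique.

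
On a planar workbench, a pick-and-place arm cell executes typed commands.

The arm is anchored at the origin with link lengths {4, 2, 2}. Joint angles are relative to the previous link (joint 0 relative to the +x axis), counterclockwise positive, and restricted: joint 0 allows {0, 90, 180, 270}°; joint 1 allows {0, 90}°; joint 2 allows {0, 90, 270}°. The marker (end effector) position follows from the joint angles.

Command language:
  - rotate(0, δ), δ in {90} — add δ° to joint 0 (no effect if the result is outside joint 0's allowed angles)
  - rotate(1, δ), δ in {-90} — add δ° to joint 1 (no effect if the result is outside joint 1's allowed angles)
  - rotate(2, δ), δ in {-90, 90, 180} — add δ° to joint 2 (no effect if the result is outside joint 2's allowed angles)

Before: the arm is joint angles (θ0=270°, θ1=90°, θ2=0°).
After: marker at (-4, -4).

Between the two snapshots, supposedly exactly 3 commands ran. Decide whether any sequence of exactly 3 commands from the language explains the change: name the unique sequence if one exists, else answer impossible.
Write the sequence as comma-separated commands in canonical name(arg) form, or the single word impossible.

rotate(0, 90), rotate(0, 90), rotate(0, 90)

t0: joint angles (θ0=270°, θ1=90°, θ2=0°)
t=1 rotate(0, 90) ⇒ joint angles (θ0=0°, θ1=90°, θ2=0°)
t=2 rotate(0, 90) ⇒ joint angles (θ0=90°, θ1=90°, θ2=0°)
t=3 rotate(0, 90) ⇒ joint angles (θ0=180°, θ1=90°, θ2=0°)
uniquely the one of 125 3-step routes that fits.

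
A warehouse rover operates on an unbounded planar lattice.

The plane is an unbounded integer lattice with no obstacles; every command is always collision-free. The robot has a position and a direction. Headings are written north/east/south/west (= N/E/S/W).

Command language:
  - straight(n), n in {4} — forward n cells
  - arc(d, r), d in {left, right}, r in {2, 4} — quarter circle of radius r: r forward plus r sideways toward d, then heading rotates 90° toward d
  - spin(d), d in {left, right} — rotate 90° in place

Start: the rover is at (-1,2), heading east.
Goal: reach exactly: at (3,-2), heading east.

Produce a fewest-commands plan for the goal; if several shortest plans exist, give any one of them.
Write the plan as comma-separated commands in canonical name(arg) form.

initial: at (-1,2), heading east
1. arc(right, 2) → at (1,0), heading south
2. arc(left, 2) → at (3,-2), heading east
minimal: 2 command(s), checked below 2.

arc(right, 2), arc(left, 2)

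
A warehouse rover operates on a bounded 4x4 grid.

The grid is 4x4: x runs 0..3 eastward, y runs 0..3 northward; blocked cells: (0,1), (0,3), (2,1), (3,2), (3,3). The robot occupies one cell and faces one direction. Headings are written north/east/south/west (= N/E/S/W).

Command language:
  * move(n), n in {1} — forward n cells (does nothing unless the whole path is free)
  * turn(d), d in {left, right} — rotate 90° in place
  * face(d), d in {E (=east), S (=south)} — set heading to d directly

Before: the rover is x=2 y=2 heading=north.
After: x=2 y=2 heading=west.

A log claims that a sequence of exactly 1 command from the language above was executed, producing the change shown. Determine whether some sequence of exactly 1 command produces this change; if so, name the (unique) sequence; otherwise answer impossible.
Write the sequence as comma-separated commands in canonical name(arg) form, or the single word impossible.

turn(left)

key: (2,2) unchanged — the single command moves nothing
from: x=2 y=2 heading=north
[1] after turn(left): x=2 y=2 heading=west
uniquely the one of 5 1-step routes that fits.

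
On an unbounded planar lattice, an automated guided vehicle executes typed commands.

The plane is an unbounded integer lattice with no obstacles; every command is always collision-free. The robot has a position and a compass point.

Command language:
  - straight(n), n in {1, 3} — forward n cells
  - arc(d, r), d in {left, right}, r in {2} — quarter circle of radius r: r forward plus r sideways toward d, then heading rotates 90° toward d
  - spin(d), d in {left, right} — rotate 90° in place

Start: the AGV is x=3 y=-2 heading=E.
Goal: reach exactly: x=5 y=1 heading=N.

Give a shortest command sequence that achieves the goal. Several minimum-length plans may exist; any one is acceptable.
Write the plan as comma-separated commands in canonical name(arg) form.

start: x=3 y=-2 heading=E
1. arc(left, 2) → x=5 y=0 heading=N
2. straight(1) → x=5 y=1 heading=N
minimal: 2 command(s), checked below 2.

arc(left, 2), straight(1)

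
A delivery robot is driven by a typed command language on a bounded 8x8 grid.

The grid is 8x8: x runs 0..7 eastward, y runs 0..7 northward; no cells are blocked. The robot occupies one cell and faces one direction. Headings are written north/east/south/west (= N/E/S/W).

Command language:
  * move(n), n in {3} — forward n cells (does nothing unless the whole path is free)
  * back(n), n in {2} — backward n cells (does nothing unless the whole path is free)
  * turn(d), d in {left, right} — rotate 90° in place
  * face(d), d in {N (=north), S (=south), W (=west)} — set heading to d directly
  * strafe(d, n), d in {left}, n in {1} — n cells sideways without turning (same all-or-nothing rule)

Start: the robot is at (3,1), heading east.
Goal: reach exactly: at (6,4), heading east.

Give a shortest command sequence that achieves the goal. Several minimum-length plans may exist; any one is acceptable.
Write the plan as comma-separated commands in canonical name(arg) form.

move(3), strafe(left, 1), strafe(left, 1), strafe(left, 1)

start: at (3,1), heading east
step 1 (move(3)): at (6,1), heading east
step 2 (strafe(left, 1)): at (6,2), heading east
step 3 (strafe(left, 1)): at (6,3), heading east
step 4 (strafe(left, 1)): at (6,4), heading east
nothing shorter than 4 reaches the goal.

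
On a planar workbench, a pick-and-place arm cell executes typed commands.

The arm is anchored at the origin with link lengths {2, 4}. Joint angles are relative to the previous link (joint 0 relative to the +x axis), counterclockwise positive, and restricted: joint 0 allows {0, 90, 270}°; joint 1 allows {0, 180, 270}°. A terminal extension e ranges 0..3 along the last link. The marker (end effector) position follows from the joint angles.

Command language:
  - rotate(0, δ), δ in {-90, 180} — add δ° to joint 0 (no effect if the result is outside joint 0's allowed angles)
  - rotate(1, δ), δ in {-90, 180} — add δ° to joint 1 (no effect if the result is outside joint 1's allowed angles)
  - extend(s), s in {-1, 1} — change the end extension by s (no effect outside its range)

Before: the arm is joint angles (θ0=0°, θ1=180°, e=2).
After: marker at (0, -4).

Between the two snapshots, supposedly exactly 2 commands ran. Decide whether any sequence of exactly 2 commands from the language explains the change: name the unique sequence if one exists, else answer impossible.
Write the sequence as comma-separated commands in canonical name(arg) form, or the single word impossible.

key: running rotate(0, 180) before rotate(0, -90) would end elsewhere — order is forced
from: joint angles (θ0=0°, θ1=180°, e=2)
t=1 rotate(0, -90) ⇒ joint angles (θ0=270°, θ1=180°, e=2)
t=2 rotate(0, 180) ⇒ joint angles (θ0=90°, θ1=180°, e=2)
all 36 alternatives checked — unique.

rotate(0, -90), rotate(0, 180)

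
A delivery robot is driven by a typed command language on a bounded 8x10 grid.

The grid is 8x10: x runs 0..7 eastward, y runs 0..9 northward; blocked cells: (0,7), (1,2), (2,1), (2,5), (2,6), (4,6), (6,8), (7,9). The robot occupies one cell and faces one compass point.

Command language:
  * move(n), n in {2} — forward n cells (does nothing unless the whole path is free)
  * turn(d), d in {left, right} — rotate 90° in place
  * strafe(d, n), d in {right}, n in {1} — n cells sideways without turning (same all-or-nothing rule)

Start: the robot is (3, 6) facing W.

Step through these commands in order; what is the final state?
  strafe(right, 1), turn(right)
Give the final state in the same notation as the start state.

start: (3, 6) facing W
[1] after strafe(right, 1): (3, 7) facing W
[2] after turn(right): (3, 7) facing N

(3, 7) facing N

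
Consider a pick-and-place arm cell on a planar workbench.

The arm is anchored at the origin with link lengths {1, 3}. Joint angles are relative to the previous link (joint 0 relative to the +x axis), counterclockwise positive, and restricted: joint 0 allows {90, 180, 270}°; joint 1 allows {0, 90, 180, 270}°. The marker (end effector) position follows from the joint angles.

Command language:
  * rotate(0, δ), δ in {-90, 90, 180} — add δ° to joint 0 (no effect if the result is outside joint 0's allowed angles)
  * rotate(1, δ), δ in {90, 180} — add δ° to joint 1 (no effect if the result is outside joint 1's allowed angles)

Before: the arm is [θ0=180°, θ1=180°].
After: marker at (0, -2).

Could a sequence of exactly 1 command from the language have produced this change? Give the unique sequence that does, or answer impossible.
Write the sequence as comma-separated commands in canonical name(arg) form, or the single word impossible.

rotate(0, -90)

t0: [θ0=180°, θ1=180°]
step 1 (rotate(0, -90)): [θ0=90°, θ1=180°]
no other 1-command option fits: unique.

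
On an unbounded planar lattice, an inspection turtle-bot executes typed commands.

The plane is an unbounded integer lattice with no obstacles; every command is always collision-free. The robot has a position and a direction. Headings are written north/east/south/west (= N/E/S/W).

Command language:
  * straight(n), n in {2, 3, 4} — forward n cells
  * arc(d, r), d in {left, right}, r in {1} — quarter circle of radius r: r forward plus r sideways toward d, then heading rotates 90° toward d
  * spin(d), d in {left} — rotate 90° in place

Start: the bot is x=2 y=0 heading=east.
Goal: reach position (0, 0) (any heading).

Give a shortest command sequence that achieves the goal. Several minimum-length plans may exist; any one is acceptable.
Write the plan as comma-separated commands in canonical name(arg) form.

spin(left), spin(left), straight(2)

from: x=2 y=0 heading=east
step 1 (spin(left)): x=2 y=0 heading=north
step 2 (spin(left)): x=2 y=0 heading=west
step 3 (straight(2)): x=0 y=0 heading=west
no 2-step plan works, so 3 is optimal.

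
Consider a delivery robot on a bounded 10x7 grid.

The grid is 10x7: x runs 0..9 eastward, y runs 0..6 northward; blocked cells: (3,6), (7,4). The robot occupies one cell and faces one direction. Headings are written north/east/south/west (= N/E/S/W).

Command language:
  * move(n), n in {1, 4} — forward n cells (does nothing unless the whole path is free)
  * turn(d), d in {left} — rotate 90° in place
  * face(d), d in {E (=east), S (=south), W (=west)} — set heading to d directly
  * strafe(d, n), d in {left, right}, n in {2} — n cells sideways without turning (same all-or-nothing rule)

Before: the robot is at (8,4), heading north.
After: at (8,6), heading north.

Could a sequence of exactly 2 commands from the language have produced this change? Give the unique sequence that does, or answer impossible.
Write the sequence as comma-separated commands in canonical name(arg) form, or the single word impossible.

move(1), move(1)

key: heading stays N — no command in the sequence turns
start: at (8,4), heading north
t=1 move(1) ⇒ at (8,5), heading north
t=2 move(1) ⇒ at (8,6), heading north
no other 2-command option fits: unique.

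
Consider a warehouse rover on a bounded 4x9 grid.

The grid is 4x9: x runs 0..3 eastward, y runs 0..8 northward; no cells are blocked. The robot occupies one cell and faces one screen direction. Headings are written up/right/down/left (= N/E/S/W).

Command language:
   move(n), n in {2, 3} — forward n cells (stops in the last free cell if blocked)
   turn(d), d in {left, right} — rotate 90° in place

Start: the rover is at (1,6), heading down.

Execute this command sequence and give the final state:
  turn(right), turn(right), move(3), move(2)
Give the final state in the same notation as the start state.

begin: at (1,6), heading down
step 1 (turn(right)): at (1,6), heading left
step 2 (turn(right)): at (1,6), heading up
step 3 (move(3)): at (1,8), heading up
step 4 (move(2)): at (1,8), heading up

at (1,8), heading up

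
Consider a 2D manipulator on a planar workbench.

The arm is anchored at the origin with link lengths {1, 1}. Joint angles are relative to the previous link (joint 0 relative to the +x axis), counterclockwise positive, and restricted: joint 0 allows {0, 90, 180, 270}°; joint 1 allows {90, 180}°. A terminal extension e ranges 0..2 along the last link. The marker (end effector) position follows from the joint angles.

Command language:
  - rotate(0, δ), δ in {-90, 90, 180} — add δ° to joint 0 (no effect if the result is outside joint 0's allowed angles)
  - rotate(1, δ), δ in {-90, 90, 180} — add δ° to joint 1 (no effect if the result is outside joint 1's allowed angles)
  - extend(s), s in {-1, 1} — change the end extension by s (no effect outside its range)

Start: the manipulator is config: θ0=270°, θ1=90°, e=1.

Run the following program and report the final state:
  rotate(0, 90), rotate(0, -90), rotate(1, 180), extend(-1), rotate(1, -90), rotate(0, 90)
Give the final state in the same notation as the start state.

start: config: θ0=270°, θ1=90°, e=1
t=1 rotate(0, 90) ⇒ config: θ0=0°, θ1=90°, e=1
t=2 rotate(0, -90) ⇒ config: θ0=270°, θ1=90°, e=1
t=3 rotate(1, 180) ⇒ config: θ0=270°, θ1=90°, e=1
t=4 extend(-1) ⇒ config: θ0=270°, θ1=90°, e=0
t=5 rotate(1, -90) ⇒ config: θ0=270°, θ1=90°, e=0
t=6 rotate(0, 90) ⇒ config: θ0=0°, θ1=90°, e=0

config: θ0=0°, θ1=90°, e=0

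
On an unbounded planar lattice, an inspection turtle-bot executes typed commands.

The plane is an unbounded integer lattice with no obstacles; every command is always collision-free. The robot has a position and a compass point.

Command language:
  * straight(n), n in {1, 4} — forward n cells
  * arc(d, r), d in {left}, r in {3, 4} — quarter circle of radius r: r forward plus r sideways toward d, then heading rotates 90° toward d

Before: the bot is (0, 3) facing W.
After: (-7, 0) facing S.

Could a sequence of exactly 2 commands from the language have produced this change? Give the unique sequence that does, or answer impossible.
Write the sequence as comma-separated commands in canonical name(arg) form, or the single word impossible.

straight(4), arc(left, 3)

key: running arc(left, 3) before straight(4) would end elsewhere — order is forced
begin: (0, 3) facing W
step 1 (straight(4)): (-4, 3) facing W
step 2 (arc(left, 3)): (-7, 0) facing S
no other 2-command option fits: unique.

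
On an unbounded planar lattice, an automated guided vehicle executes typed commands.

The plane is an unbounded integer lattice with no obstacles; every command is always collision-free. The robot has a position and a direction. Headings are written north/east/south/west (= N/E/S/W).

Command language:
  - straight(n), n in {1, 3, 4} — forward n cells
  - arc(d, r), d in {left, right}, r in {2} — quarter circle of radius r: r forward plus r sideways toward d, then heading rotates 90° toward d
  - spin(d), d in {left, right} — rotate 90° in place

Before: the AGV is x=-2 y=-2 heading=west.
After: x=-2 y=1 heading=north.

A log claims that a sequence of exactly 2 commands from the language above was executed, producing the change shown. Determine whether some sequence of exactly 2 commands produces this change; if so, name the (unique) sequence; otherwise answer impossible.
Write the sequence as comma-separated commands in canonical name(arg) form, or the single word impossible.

key: order matters: swapping spin(right) and straight(3) lands elsewhere
begin: x=-2 y=-2 heading=west
1. spin(right) → x=-2 y=-2 heading=north
2. straight(3) → x=-2 y=1 heading=north
all 49 alternatives checked — unique.

spin(right), straight(3)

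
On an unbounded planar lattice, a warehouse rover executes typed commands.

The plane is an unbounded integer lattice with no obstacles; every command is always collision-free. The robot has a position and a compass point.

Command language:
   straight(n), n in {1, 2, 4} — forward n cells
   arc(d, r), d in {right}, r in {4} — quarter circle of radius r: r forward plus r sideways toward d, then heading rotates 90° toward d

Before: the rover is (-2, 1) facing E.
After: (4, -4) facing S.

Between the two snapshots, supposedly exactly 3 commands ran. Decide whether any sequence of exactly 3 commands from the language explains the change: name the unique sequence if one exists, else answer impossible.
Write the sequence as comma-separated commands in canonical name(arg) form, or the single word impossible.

straight(2), arc(right, 4), straight(1)

key: position moved to (4,-4) AND the heading swung to S — translation plus rotation needed
from: (-2, 1) facing E
t=1 straight(2) ⇒ (0, 1) facing E
t=2 arc(right, 4) ⇒ (4, -3) facing S
t=3 straight(1) ⇒ (4, -4) facing S
all 64 alternatives checked — unique.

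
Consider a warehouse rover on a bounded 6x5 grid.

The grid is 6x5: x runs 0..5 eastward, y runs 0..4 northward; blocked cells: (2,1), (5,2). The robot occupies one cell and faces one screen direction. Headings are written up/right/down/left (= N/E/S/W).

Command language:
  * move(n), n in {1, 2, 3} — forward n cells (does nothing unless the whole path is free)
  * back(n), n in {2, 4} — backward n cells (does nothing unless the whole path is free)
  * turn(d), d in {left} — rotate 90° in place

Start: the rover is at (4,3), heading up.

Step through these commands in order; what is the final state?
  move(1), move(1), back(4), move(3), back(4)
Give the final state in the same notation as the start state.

initial: at (4,3), heading up
step 1 (move(1)): at (4,4), heading up
step 2 (move(1)): at (4,4), heading up
step 3 (back(4)): at (4,0), heading up
step 4 (move(3)): at (4,3), heading up
step 5 (back(4)): at (4,3), heading up

at (4,3), heading up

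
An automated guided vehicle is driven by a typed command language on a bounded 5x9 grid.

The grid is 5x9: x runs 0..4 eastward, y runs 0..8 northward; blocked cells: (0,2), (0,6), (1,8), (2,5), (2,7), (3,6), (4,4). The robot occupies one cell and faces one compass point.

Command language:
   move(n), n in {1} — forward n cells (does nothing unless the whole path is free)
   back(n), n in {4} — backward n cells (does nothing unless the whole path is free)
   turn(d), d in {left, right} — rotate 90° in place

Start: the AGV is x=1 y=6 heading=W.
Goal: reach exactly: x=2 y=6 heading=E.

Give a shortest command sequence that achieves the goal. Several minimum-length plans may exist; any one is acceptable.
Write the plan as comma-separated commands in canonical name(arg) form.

turn(left), turn(left), move(1)

initial: x=1 y=6 heading=W
[1] after turn(left): x=1 y=6 heading=S
[2] after turn(left): x=1 y=6 heading=E
[3] after move(1): x=2 y=6 heading=E
minimal: 3 command(s), checked below 3.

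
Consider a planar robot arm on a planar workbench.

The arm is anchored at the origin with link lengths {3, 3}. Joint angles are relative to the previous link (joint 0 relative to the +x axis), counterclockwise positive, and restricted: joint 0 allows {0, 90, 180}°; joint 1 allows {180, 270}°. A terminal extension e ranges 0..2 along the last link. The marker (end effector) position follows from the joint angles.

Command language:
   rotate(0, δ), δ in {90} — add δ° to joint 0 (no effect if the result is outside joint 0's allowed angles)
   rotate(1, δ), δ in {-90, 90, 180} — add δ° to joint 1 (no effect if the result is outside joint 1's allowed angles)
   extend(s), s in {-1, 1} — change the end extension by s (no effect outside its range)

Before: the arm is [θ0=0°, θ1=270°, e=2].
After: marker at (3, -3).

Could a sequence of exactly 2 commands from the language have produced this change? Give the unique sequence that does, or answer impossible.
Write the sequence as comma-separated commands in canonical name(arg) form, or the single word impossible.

from: [θ0=0°, θ1=270°, e=2]
[1] after extend(-1): [θ0=0°, θ1=270°, e=1]
[2] after extend(-1): [θ0=0°, θ1=270°, e=0]
all 36 alternatives checked — unique.

extend(-1), extend(-1)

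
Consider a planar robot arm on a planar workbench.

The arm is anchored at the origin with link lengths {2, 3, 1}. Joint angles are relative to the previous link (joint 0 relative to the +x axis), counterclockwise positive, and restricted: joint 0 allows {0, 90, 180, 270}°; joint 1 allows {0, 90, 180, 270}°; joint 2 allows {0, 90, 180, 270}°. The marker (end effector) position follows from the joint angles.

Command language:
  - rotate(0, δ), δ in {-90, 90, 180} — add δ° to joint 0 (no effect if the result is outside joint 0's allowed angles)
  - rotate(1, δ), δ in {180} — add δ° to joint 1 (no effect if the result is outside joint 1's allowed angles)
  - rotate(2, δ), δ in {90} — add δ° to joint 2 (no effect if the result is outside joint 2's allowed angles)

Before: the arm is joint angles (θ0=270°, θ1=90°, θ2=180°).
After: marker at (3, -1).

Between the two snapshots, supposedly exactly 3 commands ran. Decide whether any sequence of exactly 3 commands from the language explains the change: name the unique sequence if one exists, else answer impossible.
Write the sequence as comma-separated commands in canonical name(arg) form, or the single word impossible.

rotate(2, 90), rotate(2, 90), rotate(2, 90)

begin: joint angles (θ0=270°, θ1=90°, θ2=180°)
1. rotate(2, 90) → joint angles (θ0=270°, θ1=90°, θ2=270°)
2. rotate(2, 90) → joint angles (θ0=270°, θ1=90°, θ2=0°)
3. rotate(2, 90) → joint angles (θ0=270°, θ1=90°, θ2=90°)
no other 3-command option fits: unique.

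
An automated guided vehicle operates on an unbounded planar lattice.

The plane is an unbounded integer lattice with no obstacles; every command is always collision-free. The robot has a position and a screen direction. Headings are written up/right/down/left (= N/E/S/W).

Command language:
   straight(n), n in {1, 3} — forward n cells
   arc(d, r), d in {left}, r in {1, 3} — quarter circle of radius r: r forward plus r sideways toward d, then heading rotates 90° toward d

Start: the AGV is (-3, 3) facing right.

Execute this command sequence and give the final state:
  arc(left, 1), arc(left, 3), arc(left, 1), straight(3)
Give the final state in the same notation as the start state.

from: (-3, 3) facing right
1. arc(left, 1) → (-2, 4) facing up
2. arc(left, 3) → (-5, 7) facing left
3. arc(left, 1) → (-6, 6) facing down
4. straight(3) → (-6, 3) facing down

(-6, 3) facing down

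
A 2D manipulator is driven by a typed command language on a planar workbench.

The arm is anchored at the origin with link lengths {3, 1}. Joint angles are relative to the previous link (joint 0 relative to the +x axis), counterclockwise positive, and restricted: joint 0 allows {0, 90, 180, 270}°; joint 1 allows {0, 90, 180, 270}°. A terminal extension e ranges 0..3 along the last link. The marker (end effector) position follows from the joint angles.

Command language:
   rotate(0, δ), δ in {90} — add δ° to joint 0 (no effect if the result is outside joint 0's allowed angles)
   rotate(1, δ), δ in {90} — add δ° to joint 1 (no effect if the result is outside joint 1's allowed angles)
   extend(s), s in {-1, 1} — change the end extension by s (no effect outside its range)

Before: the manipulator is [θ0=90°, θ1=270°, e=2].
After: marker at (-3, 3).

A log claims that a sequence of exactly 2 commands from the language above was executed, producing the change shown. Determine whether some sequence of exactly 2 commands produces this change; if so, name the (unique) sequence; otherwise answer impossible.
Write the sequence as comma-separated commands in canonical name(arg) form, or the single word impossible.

from: [θ0=90°, θ1=270°, e=2]
t=1 rotate(1, 90) ⇒ [θ0=90°, θ1=0°, e=2]
t=2 rotate(1, 90) ⇒ [θ0=90°, θ1=90°, e=2]
no rival 2-sequence matches.

rotate(1, 90), rotate(1, 90)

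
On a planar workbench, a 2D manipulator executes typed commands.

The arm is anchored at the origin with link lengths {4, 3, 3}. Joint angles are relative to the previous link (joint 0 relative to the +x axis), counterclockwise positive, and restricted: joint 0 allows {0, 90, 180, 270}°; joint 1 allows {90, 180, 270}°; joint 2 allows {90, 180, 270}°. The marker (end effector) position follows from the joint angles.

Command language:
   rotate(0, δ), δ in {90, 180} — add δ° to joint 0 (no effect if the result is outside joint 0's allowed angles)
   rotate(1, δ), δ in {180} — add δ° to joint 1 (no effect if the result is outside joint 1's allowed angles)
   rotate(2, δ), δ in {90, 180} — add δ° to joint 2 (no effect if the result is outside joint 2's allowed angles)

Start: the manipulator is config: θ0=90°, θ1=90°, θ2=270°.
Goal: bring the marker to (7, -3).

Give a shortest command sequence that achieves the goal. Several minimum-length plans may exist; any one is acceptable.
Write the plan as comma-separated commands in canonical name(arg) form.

from: config: θ0=90°, θ1=90°, θ2=270°
1. rotate(1, 180) → config: θ0=90°, θ1=270°, θ2=270°
2. rotate(2, 180) → config: θ0=90°, θ1=270°, θ2=90°
3. rotate(0, 90) → config: θ0=180°, θ1=270°, θ2=90°
4. rotate(0, 180) → config: θ0=0°, θ1=270°, θ2=90°
shorter routes all fall short; 4 is best.

rotate(1, 180), rotate(2, 180), rotate(0, 90), rotate(0, 180)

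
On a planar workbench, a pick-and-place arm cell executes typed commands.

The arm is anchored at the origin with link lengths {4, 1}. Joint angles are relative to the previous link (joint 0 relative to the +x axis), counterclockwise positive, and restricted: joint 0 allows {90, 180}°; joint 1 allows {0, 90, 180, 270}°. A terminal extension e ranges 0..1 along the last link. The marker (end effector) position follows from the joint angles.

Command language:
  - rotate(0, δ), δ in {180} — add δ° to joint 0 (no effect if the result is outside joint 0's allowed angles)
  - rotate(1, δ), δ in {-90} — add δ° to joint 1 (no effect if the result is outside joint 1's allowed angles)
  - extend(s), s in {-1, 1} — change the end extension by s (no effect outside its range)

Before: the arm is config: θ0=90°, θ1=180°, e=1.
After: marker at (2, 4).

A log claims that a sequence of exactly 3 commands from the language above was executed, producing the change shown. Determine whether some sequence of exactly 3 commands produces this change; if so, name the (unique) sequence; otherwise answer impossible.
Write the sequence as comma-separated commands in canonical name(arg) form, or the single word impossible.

begin: config: θ0=90°, θ1=180°, e=1
1. rotate(1, -90) → config: θ0=90°, θ1=90°, e=1
2. rotate(1, -90) → config: θ0=90°, θ1=0°, e=1
3. rotate(1, -90) → config: θ0=90°, θ1=270°, e=1
all 64 alternatives checked — unique.

rotate(1, -90), rotate(1, -90), rotate(1, -90)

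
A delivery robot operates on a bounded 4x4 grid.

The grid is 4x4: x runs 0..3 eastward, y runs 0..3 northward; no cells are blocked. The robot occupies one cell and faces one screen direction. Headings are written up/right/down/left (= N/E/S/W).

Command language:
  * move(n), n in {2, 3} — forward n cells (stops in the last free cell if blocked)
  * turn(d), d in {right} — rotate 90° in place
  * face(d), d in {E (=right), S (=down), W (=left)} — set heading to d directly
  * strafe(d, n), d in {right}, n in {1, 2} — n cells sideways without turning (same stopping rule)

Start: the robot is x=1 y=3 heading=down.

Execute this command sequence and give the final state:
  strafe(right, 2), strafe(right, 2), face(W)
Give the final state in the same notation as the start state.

x=0 y=3 heading=left

initial: x=1 y=3 heading=down
t=1 strafe(right, 2) ⇒ x=0 y=3 heading=down
t=2 strafe(right, 2) ⇒ x=0 y=3 heading=down
t=3 face(W) ⇒ x=0 y=3 heading=left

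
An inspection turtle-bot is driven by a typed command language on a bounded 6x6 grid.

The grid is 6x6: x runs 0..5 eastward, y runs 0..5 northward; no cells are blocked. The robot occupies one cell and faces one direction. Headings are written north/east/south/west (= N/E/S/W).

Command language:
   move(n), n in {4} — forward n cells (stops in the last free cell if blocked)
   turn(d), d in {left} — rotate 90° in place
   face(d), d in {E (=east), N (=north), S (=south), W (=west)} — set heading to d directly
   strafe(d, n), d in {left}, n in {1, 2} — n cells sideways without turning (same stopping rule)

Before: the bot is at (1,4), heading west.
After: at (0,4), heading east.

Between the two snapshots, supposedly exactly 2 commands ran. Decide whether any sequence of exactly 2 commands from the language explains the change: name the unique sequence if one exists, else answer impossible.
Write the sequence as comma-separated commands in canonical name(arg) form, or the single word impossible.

key: order matters: swapping move(4) and face(E) lands elsewhere
start: at (1,4), heading west
step 1 (move(4)): at (0,4), heading west
step 2 (face(E)): at (0,4), heading east
no other 2-command option fits: unique.

move(4), face(E)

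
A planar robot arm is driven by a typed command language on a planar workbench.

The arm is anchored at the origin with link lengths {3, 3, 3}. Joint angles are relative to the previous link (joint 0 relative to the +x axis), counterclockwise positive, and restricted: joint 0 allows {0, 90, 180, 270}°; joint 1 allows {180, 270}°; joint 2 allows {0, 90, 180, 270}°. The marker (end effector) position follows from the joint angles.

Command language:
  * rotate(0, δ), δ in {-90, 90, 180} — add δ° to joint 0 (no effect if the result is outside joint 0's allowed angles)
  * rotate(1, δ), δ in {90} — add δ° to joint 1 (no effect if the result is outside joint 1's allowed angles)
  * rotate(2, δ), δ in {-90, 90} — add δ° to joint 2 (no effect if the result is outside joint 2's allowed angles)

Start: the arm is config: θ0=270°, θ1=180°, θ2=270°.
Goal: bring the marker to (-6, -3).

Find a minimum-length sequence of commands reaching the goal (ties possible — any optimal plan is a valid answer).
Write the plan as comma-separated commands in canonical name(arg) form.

rotate(1, 90), rotate(2, 90)

initial: config: θ0=270°, θ1=180°, θ2=270°
[1] after rotate(1, 90): config: θ0=270°, θ1=270°, θ2=270°
[2] after rotate(2, 90): config: θ0=270°, θ1=270°, θ2=0°
nothing shorter than 2 reaches the goal.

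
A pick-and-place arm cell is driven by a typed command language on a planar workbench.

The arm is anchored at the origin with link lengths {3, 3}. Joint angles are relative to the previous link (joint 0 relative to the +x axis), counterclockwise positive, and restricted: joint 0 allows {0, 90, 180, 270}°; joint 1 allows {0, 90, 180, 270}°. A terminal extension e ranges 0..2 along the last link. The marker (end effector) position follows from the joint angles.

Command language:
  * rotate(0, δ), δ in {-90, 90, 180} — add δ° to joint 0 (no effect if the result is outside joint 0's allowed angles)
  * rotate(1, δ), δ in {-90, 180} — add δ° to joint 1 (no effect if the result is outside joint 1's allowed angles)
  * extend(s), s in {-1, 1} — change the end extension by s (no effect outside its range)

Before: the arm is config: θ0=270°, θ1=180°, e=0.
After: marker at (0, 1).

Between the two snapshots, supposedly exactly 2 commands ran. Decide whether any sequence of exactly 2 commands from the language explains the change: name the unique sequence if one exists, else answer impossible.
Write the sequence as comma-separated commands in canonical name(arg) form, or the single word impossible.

extend(-1), extend(1)

key: running extend(1) before extend(-1) would end elsewhere — order is forced
begin: config: θ0=270°, θ1=180°, e=0
t=1 extend(-1) ⇒ config: θ0=270°, θ1=180°, e=0
t=2 extend(1) ⇒ config: θ0=270°, θ1=180°, e=1
no rival 2-sequence matches.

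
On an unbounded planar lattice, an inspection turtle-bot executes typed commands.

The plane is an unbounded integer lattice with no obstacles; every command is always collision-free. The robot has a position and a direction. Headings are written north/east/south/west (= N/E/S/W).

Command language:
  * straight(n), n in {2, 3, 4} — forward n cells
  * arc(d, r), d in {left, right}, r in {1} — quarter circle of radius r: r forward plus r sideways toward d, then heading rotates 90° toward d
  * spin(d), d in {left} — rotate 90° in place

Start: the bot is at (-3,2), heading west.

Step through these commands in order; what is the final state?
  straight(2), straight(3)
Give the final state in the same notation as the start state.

begin: at (-3,2), heading west
[1] after straight(2): at (-5,2), heading west
[2] after straight(3): at (-8,2), heading west

at (-8,2), heading west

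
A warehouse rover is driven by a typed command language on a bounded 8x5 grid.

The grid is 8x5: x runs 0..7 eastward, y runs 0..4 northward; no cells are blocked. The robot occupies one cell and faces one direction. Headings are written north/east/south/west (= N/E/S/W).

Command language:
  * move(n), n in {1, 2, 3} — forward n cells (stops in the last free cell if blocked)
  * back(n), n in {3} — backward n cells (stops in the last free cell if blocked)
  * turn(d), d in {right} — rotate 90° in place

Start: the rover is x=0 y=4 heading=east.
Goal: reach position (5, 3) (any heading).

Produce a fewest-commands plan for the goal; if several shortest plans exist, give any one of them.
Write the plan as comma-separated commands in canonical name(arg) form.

move(3), move(2), turn(right), move(1)

begin: x=0 y=4 heading=east
step 1 (move(3)): x=3 y=4 heading=east
step 2 (move(2)): x=5 y=4 heading=east
step 3 (turn(right)): x=5 y=4 heading=south
step 4 (move(1)): x=5 y=3 heading=south
no 3-step plan works, so 4 is optimal.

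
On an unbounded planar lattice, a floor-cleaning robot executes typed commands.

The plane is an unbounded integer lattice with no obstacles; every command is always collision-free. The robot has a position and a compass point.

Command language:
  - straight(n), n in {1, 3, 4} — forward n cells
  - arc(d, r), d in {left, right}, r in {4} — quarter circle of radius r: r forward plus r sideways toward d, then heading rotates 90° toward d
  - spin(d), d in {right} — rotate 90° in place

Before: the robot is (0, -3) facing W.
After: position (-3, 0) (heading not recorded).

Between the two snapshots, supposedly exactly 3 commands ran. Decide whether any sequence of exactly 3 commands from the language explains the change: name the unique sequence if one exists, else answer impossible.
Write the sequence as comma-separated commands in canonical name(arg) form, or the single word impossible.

t0: (0, -3) facing W
t=1 straight(3) ⇒ (-3, -3) facing W
t=2 spin(right) ⇒ (-3, -3) facing N
t=3 straight(3) ⇒ (-3, 0) facing N
uniquely the one of 216 3-step routes that fits.

straight(3), spin(right), straight(3)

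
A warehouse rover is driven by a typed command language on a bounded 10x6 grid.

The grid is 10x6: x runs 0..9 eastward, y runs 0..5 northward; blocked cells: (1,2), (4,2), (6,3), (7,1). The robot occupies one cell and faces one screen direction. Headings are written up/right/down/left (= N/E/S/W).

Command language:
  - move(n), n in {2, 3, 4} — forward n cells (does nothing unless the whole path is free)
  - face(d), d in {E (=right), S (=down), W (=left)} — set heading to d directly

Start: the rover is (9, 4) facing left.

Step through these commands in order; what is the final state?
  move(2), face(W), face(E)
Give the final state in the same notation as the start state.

start: (9, 4) facing left
step 1 (move(2)): (7, 4) facing left
step 2 (face(W)): (7, 4) facing left
step 3 (face(E)): (7, 4) facing right

(7, 4) facing right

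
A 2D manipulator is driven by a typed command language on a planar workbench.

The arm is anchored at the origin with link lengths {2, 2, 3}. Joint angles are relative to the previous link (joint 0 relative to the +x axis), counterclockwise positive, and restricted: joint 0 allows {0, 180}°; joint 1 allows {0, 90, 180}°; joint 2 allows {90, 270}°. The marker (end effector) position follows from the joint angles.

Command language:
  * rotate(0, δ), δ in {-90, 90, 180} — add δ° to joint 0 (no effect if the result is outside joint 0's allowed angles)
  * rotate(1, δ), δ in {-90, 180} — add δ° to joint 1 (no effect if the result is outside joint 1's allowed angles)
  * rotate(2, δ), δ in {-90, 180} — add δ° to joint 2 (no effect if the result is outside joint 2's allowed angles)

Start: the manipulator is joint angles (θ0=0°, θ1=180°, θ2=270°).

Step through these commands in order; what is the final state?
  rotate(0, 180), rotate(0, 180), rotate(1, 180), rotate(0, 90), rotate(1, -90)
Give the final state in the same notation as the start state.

t0: joint angles (θ0=0°, θ1=180°, θ2=270°)
1. rotate(0, 180) → joint angles (θ0=180°, θ1=180°, θ2=270°)
2. rotate(0, 180) → joint angles (θ0=0°, θ1=180°, θ2=270°)
3. rotate(1, 180) → joint angles (θ0=0°, θ1=0°, θ2=270°)
4. rotate(0, 90) → joint angles (θ0=0°, θ1=0°, θ2=270°)
5. rotate(1, -90) → joint angles (θ0=0°, θ1=0°, θ2=270°)

joint angles (θ0=0°, θ1=0°, θ2=270°)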